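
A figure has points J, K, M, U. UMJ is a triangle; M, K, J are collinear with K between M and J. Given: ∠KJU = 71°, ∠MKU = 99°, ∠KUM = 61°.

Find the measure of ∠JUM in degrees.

1. ∠MJU = 71°  [K on ray JM]
2. ∠KMU = 20°  [△UMK]
3. ∠JMU = 20°  [K on ray MJ]
4. ∠JUM = 89°  [△UMJ]

∠JUM = 89°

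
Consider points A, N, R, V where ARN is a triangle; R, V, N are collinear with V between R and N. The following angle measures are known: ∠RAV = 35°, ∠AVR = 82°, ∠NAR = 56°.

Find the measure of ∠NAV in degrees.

1. ∠ARV = 63°  [△ARV]
2. ∠AVN = 98°  [linear pair at V on RN]
3. ∠ARN = 63°  [V on ray RN]
4. ∠ANR = 61°  [△ARN]
5. ∠ANV = 61°  [V on ray NR]
6. ∠NAV = 21°  [△AVN]

∠NAV = 21°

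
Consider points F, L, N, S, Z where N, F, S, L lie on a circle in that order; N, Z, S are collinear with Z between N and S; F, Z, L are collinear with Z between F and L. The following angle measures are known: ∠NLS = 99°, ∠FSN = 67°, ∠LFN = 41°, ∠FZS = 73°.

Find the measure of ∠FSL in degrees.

1. ∠NFS = 81°  [cyclic NFSL, opposite ∠F+∠L]
2. ∠FNS = 32°  [△NFS]
3. ∠LFS = 40°  [△FZS]
4. ∠FLS = 32°  [same arc FS]
5. ∠FSL = 108°  [△FSL]

∠FSL = 108°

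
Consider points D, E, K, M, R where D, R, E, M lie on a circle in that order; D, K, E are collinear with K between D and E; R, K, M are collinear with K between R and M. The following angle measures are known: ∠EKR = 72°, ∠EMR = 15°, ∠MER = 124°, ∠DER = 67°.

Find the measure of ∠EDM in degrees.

1. ∠DKM = 72°  [vertical angles at K]
2. ∠DMR = 67°  [same arc DR]
3. ∠EDM = 41°  [△DKM]

∠EDM = 41°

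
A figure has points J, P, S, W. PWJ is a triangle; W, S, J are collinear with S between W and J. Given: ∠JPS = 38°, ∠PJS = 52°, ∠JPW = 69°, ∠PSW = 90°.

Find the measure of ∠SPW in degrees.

∠SPW = 31°

1. ∠PJW = 52°  [S on ray JW]
2. ∠JWP = 59°  [△PWJ]
3. ∠PWS = 59°  [S on ray WJ]
4. ∠SPW = 31°  [△PWS]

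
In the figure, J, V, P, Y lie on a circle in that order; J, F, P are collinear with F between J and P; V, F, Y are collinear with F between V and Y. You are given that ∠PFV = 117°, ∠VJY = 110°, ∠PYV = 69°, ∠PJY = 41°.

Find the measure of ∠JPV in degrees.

∠JPV = 22°

1. ∠VPY = 70°  [cyclic JVPY, opposite ∠J+∠P]
2. ∠PVY = 41°  [△VPY]
3. ∠JPV = 22°  [△VFP]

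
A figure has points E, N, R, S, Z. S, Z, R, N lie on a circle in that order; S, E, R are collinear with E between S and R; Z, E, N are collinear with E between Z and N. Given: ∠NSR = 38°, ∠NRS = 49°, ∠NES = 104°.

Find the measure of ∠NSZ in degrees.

1. ∠SNZ = 38°  [△SEN]
2. ∠NZS = 49°  [same arc SN]
3. ∠NSZ = 93°  [△SZN]

∠NSZ = 93°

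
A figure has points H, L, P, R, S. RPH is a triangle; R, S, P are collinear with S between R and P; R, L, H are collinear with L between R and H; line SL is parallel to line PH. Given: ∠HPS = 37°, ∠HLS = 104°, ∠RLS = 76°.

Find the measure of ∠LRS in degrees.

∠LRS = 67°

1. ∠HPR = 37°  [S on ray PR]
2. ∠PHR = 76°  [SL∥PH, corresponding at L]
3. ∠HRP = 67°  [△RPH]
4. ∠LRS = 67°  [S on RP, L on RH]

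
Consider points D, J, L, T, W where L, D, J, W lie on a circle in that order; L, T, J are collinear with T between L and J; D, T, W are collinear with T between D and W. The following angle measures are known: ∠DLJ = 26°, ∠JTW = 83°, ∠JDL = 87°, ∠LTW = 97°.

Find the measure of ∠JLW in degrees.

1. ∠DWJ = 26°  [same arc DJ]
2. ∠LJW = 71°  [△JTW]
3. ∠JWL = 93°  [cyclic LDJW, opposite ∠D+∠W]
4. ∠JLW = 16°  [△LJW]

∠JLW = 16°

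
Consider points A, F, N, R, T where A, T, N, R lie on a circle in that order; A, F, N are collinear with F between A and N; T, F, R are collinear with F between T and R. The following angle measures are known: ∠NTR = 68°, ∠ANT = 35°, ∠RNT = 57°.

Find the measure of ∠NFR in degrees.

∠NFR = 103°

1. ∠NAR = 68°  [same arc NR]
2. ∠ART = 35°  [same arc AT]
3. ∠AFR = 77°  [△AFR]
4. ∠NFR = 103°  [linear pair at F on AN]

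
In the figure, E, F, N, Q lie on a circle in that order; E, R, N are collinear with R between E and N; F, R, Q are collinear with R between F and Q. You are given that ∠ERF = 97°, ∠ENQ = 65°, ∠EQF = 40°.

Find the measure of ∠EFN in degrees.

∠EFN = 122°

1. ∠EFQ = 65°  [same arc EQ]
2. ∠ENF = 40°  [same arc EF]
3. ∠FEN = 18°  [△ERF]
4. ∠EFN = 122°  [△EFN]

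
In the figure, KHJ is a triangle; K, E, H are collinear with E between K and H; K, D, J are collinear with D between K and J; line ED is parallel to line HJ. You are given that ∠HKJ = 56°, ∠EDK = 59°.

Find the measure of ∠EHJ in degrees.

∠EHJ = 65°

1. ∠DKE = 56°  [E on KH, D on KJ]
2. ∠DEK = 65°  [△KED]
3. ∠DEH = 115°  [linear pair at E on KH]
4. ∠EHJ = 65°  [ED∥HJ, co-interior at H–E]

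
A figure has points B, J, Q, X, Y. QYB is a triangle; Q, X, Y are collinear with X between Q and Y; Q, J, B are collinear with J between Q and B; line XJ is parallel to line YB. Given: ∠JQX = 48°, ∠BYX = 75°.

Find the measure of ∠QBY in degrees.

1. ∠BQY = 48°  [X on QY, J on QB]
2. ∠BYQ = 75°  [X on ray YQ]
3. ∠QBY = 57°  [△QYB]

∠QBY = 57°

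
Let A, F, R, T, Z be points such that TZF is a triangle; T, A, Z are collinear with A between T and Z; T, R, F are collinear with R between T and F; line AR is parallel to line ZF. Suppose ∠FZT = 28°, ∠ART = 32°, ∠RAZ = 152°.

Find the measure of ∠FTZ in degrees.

∠FTZ = 120°

1. ∠RAT = 28°  [AR∥ZF, corresponding at A]
2. ∠ATR = 120°  [△TAR]
3. ∠FTZ = 120°  [A on TZ, R on TF]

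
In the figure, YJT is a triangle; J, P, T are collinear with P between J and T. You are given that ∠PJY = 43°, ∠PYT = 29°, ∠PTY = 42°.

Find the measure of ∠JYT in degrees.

1. ∠TJY = 43°  [P on ray JT]
2. ∠JTY = 42°  [P on ray TJ]
3. ∠JYT = 95°  [△YJT]

∠JYT = 95°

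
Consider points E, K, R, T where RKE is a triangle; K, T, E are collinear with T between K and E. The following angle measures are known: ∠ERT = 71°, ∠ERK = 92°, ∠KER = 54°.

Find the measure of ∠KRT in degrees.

1. ∠EKR = 34°  [△RKE]
2. ∠RET = 54°  [T on ray EK]
3. ∠RKT = 34°  [T on ray KE]
4. ∠ETR = 55°  [△RTE]
5. ∠KTR = 125°  [linear pair at T on KE]
6. ∠KRT = 21°  [△RKT]

∠KRT = 21°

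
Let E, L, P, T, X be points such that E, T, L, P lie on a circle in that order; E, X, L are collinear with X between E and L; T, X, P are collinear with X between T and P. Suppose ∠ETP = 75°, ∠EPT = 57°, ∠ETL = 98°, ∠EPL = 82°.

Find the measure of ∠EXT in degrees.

∠EXT = 80°

1. ∠ELT = 57°  [same arc ET]
2. ∠LET = 25°  [△ETL]
3. ∠EXT = 80°  [△EXT]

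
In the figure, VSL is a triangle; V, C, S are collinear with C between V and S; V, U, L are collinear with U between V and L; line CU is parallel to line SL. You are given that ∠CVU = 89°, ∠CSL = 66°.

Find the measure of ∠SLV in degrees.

1. ∠LVS = 89°  [C on VS, U on VL]
2. ∠LSV = 66°  [C on ray SV]
3. ∠SLV = 25°  [△VSL]

∠SLV = 25°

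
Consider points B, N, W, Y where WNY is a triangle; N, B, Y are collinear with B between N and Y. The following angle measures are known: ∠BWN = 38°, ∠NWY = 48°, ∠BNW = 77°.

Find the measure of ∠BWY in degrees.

∠BWY = 10°

1. ∠NBW = 65°  [△WNB]
2. ∠WNY = 77°  [B on ray NY]
3. ∠WBY = 115°  [linear pair at B on NY]
4. ∠NYW = 55°  [△WNY]
5. ∠BYW = 55°  [B on ray YN]
6. ∠BWY = 10°  [△WBY]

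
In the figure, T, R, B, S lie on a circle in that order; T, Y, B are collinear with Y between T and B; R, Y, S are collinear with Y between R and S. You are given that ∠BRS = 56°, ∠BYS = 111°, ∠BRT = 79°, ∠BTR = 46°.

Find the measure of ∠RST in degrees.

∠RST = 55°

1. ∠BTS = 56°  [same arc BS]
2. ∠SYT = 69°  [linear pair at Y on TB]
3. ∠RST = 55°  [△TYS]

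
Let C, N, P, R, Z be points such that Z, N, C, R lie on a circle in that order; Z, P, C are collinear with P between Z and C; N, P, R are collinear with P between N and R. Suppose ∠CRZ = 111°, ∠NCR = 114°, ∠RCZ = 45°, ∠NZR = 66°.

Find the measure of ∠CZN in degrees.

1. ∠CNZ = 69°  [cyclic ZNCR, opposite ∠N+∠R]
2. ∠RNZ = 45°  [same arc ZR]
3. ∠NRZ = 69°  [△ZNR]
4. ∠NCZ = 69°  [same arc ZN]
5. ∠CZN = 42°  [△ZNC]

∠CZN = 42°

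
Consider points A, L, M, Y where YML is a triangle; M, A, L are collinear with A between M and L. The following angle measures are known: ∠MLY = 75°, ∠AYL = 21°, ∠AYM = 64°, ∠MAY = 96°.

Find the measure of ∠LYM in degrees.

∠LYM = 85°

1. ∠AMY = 20°  [△YMA]
2. ∠LMY = 20°  [A on ray ML]
3. ∠LYM = 85°  [△YML]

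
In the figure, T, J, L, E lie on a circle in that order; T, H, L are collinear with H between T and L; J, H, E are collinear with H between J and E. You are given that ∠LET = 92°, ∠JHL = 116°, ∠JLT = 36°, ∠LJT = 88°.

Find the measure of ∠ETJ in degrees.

1. ∠JHT = 64°  [linear pair at H on TL]
2. ∠JET = 36°  [same arc TJ]
3. ∠JTL = 56°  [△TJL]
4. ∠EJT = 60°  [△THJ]
5. ∠ETJ = 84°  [△TJE]

∠ETJ = 84°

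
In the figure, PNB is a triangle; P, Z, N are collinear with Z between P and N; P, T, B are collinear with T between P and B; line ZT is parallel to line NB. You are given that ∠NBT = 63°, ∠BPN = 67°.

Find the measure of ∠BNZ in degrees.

1. ∠NBP = 63°  [T on ray BP]
2. ∠BNP = 50°  [△PNB]
3. ∠BNZ = 50°  [Z on ray NP]

∠BNZ = 50°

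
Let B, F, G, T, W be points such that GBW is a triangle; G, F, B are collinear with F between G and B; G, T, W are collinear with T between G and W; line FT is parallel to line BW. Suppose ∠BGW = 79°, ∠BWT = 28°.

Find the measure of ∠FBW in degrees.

∠FBW = 73°

1. ∠BWG = 28°  [T on ray WG]
2. ∠GBW = 73°  [△GBW]
3. ∠FBW = 73°  [F on ray BG]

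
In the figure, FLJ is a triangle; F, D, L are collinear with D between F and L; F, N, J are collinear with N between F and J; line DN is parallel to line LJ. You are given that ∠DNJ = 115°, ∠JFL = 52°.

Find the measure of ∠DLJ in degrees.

∠DLJ = 63°

1. ∠DNF = 65°  [linear pair at N on FJ]
2. ∠DFN = 52°  [D on FL, N on FJ]
3. ∠FDN = 63°  [△FDN]
4. ∠LDN = 117°  [linear pair at D on FL]
5. ∠DLJ = 63°  [DN∥LJ, co-interior at L–D]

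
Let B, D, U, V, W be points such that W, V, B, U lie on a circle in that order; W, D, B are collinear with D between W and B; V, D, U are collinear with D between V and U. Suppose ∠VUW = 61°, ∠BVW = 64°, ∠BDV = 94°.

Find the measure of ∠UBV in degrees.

1. ∠VBW = 61°  [same arc WV]
2. ∠BWV = 55°  [△WVB]
3. ∠BVU = 25°  [△VDB]
4. ∠BUV = 55°  [same arc VB]
5. ∠UBV = 100°  [△VBU]

∠UBV = 100°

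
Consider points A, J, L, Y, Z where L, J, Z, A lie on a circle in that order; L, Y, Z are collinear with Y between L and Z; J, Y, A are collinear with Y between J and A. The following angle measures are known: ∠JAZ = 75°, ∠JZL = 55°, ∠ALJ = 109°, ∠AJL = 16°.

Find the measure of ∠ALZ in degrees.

1. ∠JLZ = 75°  [same arc JZ]
2. ∠LJZ = 50°  [△LJZ]
3. ∠AZL = 16°  [same arc LA]
4. ∠LAZ = 130°  [cyclic LJZA, opposite ∠J+∠A]
5. ∠ALZ = 34°  [△LZA]

∠ALZ = 34°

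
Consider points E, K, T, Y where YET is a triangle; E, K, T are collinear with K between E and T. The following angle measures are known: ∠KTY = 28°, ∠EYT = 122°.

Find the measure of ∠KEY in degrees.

1. ∠ETY = 28°  [K on ray TE]
2. ∠TEY = 30°  [△YET]
3. ∠KEY = 30°  [K on ray ET]

∠KEY = 30°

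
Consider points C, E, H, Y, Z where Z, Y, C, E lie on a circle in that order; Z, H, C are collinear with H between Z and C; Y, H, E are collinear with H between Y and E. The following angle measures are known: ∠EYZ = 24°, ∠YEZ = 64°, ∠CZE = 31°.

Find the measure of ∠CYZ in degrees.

∠CYZ = 55°

1. ∠ECZ = 24°  [same arc ZE]
2. ∠CEZ = 125°  [△ZCE]
3. ∠CYZ = 55°  [cyclic ZYCE, opposite ∠Y+∠E]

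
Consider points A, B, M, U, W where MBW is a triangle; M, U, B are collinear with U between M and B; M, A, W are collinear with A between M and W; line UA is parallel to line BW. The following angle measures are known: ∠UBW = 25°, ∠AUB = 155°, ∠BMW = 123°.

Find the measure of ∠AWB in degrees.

∠AWB = 32°

1. ∠MBW = 25°  [U on ray BM]
2. ∠BWM = 32°  [△MBW]
3. ∠AWB = 32°  [A on ray WM]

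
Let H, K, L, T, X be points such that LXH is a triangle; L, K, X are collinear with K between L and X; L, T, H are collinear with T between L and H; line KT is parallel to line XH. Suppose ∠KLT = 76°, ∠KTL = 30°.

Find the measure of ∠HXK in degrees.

∠HXK = 74°

1. ∠LKT = 74°  [△LKT]
2. ∠TKX = 106°  [linear pair at K on LX]
3. ∠HXK = 74°  [KT∥XH, co-interior at X–K]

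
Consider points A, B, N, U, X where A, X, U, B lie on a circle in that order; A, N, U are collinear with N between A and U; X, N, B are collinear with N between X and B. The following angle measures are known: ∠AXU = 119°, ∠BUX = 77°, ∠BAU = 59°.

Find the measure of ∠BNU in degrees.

1. ∠ABU = 61°  [cyclic AXUB, opposite ∠X+∠B]
2. ∠BXU = 59°  [same arc UB]
3. ∠AUB = 60°  [△AUB]
4. ∠UBX = 44°  [△XUB]
5. ∠BNU = 76°  [△UNB]

∠BNU = 76°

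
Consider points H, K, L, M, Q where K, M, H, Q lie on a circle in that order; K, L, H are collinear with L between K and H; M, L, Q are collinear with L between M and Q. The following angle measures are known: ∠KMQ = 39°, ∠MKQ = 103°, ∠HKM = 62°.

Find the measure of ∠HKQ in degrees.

1. ∠MHQ = 77°  [cyclic KMHQ, opposite ∠K+∠H]
2. ∠HQM = 62°  [same arc MH]
3. ∠HMQ = 41°  [△MHQ]
4. ∠HKQ = 41°  [same arc HQ]

∠HKQ = 41°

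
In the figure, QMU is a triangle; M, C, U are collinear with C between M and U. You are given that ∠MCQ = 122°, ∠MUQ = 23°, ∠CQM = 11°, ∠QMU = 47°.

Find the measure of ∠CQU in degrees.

∠CQU = 99°

1. ∠QCU = 58°  [linear pair at C on MU]
2. ∠CUQ = 23°  [C on ray UM]
3. ∠CQU = 99°  [△QCU]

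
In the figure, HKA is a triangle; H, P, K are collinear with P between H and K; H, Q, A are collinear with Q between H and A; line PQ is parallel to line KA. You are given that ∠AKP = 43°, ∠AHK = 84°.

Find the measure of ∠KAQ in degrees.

∠KAQ = 53°

1. ∠AKH = 43°  [P on ray KH]
2. ∠HAK = 53°  [△HKA]
3. ∠KAQ = 53°  [Q on ray AH]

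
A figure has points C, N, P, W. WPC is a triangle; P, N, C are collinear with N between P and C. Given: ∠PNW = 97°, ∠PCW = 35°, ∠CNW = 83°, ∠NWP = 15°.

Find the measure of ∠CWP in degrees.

∠CWP = 77°

1. ∠NPW = 68°  [△WPN]
2. ∠CPW = 68°  [N on ray PC]
3. ∠CWP = 77°  [△WPC]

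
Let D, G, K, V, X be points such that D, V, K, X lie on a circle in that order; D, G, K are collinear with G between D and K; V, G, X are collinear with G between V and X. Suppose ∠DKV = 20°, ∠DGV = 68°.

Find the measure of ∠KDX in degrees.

∠KDX = 48°

1. ∠DXV = 20°  [same arc DV]
2. ∠KGX = 68°  [vertical angles at G]
3. ∠DGX = 112°  [linear pair at G on DK]
4. ∠KDX = 48°  [△DGX]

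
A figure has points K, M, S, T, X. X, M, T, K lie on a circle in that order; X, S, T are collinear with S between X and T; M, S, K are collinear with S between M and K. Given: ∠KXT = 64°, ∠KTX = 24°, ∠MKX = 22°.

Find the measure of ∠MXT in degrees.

∠MXT = 70°

1. ∠TKX = 92°  [△XTK]
2. ∠MTX = 22°  [same arc XM]
3. ∠TMX = 88°  [cyclic XMTK, opposite ∠M+∠K]
4. ∠MXT = 70°  [△XMT]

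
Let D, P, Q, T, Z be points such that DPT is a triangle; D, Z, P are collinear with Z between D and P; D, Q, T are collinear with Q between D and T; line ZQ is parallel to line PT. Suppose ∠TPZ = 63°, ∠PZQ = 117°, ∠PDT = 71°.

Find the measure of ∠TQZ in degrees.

1. ∠DZQ = 63°  [linear pair at Z on DP]
2. ∠QDZ = 71°  [Z on DP, Q on DT]
3. ∠DQZ = 46°  [△DZQ]
4. ∠TQZ = 134°  [linear pair at Q on DT]

∠TQZ = 134°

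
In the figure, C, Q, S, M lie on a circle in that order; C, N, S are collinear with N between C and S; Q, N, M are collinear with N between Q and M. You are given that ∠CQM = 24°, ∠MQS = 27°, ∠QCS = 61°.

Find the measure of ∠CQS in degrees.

∠CQS = 51°

1. ∠CSM = 24°  [same arc CM]
2. ∠MCS = 27°  [same arc SM]
3. ∠CMS = 129°  [△CSM]
4. ∠CQS = 51°  [cyclic CQSM, opposite ∠Q+∠M]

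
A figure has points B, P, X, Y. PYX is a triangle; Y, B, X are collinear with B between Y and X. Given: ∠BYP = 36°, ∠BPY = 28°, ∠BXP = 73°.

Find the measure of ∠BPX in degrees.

∠BPX = 43°

1. ∠PBY = 116°  [△PYB]
2. ∠PBX = 64°  [linear pair at B on YX]
3. ∠BPX = 43°  [△PBX]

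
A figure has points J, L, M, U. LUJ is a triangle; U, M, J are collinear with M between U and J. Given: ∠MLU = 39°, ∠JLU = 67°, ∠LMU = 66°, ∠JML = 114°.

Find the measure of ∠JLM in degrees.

1. ∠LUM = 75°  [△LUM]
2. ∠JUL = 75°  [M on ray UJ]
3. ∠LJU = 38°  [△LUJ]
4. ∠LJM = 38°  [M on ray JU]
5. ∠JLM = 28°  [△LMJ]

∠JLM = 28°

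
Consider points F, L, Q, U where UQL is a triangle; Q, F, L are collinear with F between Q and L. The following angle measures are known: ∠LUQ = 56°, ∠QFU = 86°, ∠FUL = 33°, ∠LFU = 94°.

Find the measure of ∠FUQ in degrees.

1. ∠FLU = 53°  [△UFL]
2. ∠QLU = 53°  [F on ray LQ]
3. ∠LQU = 71°  [△UQL]
4. ∠FQU = 71°  [F on ray QL]
5. ∠FUQ = 23°  [△UQF]

∠FUQ = 23°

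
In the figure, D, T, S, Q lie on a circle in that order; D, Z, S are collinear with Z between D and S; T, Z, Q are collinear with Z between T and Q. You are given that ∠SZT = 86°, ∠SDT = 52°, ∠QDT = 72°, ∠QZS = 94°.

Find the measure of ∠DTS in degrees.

1. ∠DZT = 94°  [linear pair at Z on DS]
2. ∠DTQ = 34°  [△DZT]
3. ∠DQT = 74°  [△DTQ]
4. ∠DST = 74°  [same arc DT]
5. ∠DTS = 54°  [△DTS]

∠DTS = 54°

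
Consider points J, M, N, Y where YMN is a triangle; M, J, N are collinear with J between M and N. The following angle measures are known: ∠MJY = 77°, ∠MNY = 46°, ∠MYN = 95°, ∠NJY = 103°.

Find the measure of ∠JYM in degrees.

∠JYM = 64°

1. ∠NMY = 39°  [△YMN]
2. ∠JMY = 39°  [J on ray MN]
3. ∠JYM = 64°  [△YMJ]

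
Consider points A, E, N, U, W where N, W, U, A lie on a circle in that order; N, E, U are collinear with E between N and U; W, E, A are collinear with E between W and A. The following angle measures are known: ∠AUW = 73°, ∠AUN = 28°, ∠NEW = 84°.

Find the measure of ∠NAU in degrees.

∠NAU = 113°

1. ∠ANW = 107°  [cyclic NWUA, opposite ∠N+∠U]
2. ∠AWN = 28°  [same arc NA]
3. ∠AEU = 84°  [vertical angles at E]
4. ∠NAW = 45°  [△NWA]
5. ∠AEN = 96°  [linear pair at E on NU]
6. ∠ANU = 39°  [△NEA]
7. ∠NAU = 113°  [△NUA]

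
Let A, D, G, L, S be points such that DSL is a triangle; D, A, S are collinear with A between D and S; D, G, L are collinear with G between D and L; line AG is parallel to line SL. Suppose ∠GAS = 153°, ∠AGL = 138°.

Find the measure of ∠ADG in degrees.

1. ∠DAG = 27°  [linear pair at A on DS]
2. ∠AGD = 42°  [linear pair at G on DL]
3. ∠ADG = 111°  [△DAG]

∠ADG = 111°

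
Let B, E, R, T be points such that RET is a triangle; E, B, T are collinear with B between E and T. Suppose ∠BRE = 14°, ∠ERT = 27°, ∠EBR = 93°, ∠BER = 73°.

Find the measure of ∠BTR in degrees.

1. ∠RET = 73°  [B on ray ET]
2. ∠ETR = 80°  [△RET]
3. ∠BTR = 80°  [B on ray TE]

∠BTR = 80°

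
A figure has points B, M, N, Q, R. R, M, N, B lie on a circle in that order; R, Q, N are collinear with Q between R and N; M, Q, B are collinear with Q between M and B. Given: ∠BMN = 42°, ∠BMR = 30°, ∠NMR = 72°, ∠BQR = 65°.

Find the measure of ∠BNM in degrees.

1. ∠BNR = 30°  [same arc RB]
2. ∠BQN = 115°  [linear pair at Q on RN]
3. ∠MBN = 35°  [△NQB]
4. ∠BNM = 103°  [△MNB]

∠BNM = 103°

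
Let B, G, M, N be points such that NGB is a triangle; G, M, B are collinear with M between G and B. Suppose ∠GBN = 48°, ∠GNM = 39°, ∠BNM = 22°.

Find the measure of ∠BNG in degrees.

1. ∠MBN = 48°  [M on ray BG]
2. ∠BMN = 110°  [△NMB]
3. ∠GMN = 70°  [linear pair at M on GB]
4. ∠MGN = 71°  [△NGM]
5. ∠BGN = 71°  [M on ray GB]
6. ∠BNG = 61°  [△NGB]

∠BNG = 61°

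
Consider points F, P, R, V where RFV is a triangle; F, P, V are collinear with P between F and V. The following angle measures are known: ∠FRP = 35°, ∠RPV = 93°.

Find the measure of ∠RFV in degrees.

1. ∠FPR = 87°  [linear pair at P on FV]
2. ∠PFR = 58°  [△RFP]
3. ∠RFV = 58°  [P on ray FV]

∠RFV = 58°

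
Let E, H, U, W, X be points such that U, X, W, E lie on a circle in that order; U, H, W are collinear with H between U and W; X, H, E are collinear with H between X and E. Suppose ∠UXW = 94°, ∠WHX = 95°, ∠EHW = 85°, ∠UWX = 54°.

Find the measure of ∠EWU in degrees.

∠EWU = 63°

1. ∠WUX = 32°  [△UXW]
2. ∠WEX = 32°  [same arc XW]
3. ∠EWU = 63°  [△WHE]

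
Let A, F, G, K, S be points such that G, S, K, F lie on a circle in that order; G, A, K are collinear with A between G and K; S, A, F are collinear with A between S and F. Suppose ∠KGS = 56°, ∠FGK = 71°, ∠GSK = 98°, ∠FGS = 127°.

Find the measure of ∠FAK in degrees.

∠FAK = 97°

1. ∠KFS = 56°  [same arc SK]
2. ∠GFK = 82°  [cyclic GSKF, opposite ∠S+∠F]
3. ∠FKG = 27°  [△GKF]
4. ∠FAK = 97°  [△KAF]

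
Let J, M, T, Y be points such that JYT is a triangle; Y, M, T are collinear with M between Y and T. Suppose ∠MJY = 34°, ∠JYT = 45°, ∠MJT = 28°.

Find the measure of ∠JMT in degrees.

1. ∠JYM = 45°  [M on ray YT]
2. ∠JMY = 101°  [△JYM]
3. ∠JMT = 79°  [linear pair at M on YT]

∠JMT = 79°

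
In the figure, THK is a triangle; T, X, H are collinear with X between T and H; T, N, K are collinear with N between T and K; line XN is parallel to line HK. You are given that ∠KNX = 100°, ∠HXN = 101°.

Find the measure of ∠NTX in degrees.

1. ∠TNX = 80°  [linear pair at N on TK]
2. ∠NXT = 79°  [linear pair at X on TH]
3. ∠NTX = 21°  [△TXN]

∠NTX = 21°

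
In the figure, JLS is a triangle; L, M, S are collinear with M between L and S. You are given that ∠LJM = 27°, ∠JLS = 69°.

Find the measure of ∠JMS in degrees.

∠JMS = 96°

1. ∠JLM = 69°  [M on ray LS]
2. ∠JML = 84°  [△JLM]
3. ∠JMS = 96°  [linear pair at M on LS]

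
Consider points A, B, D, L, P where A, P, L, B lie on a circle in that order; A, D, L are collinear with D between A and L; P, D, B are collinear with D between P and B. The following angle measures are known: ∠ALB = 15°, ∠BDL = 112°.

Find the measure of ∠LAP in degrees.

1. ∠APB = 15°  [same arc AB]
2. ∠ADP = 112°  [vertical angles at D]
3. ∠LAP = 53°  [△ADP]

∠LAP = 53°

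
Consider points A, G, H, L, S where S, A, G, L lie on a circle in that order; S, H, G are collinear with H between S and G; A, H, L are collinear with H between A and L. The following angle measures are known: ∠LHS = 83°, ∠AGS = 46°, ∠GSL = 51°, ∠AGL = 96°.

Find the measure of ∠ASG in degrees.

∠ASG = 33°

1. ∠AHG = 83°  [vertical angles at H]
2. ∠GAL = 51°  [△AHG]
3. ∠ALG = 33°  [△AGL]
4. ∠ASG = 33°  [same arc AG]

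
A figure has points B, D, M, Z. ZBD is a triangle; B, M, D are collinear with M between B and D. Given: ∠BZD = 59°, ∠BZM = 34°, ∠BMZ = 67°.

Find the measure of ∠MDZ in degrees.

1. ∠MBZ = 79°  [△ZBM]
2. ∠DBZ = 79°  [M on ray BD]
3. ∠BDZ = 42°  [△ZBD]
4. ∠MDZ = 42°  [M on ray DB]

∠MDZ = 42°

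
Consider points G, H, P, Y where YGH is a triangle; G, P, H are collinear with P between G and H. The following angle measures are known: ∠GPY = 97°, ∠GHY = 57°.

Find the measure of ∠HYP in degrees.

1. ∠HPY = 83°  [linear pair at P on GH]
2. ∠PHY = 57°  [P on ray HG]
3. ∠HYP = 40°  [△YPH]

∠HYP = 40°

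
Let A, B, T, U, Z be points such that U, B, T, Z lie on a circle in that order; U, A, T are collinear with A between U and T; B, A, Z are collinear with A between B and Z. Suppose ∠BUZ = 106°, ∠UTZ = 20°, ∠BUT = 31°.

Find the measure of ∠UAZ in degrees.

∠UAZ = 51°

1. ∠BTZ = 74°  [cyclic UBTZ, opposite ∠U+∠T]
2. ∠UBZ = 20°  [same arc UZ]
3. ∠BZT = 31°  [same arc BT]
4. ∠TBZ = 75°  [△BTZ]
5. ∠BZU = 54°  [△UBZ]
6. ∠TUZ = 75°  [same arc TZ]
7. ∠UAZ = 51°  [△UAZ]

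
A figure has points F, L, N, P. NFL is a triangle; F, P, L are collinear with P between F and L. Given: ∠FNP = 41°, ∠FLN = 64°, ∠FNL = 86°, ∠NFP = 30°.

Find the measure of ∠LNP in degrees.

1. ∠FPN = 109°  [△NFP]
2. ∠NLP = 64°  [P on ray LF]
3. ∠LPN = 71°  [linear pair at P on FL]
4. ∠LNP = 45°  [△NPL]

∠LNP = 45°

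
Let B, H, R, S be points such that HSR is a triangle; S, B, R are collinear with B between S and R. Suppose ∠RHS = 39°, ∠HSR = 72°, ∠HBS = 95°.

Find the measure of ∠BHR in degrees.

1. ∠HRS = 69°  [△HSR]
2. ∠HBR = 85°  [linear pair at B on SR]
3. ∠BRH = 69°  [B on ray RS]
4. ∠BHR = 26°  [△HBR]

∠BHR = 26°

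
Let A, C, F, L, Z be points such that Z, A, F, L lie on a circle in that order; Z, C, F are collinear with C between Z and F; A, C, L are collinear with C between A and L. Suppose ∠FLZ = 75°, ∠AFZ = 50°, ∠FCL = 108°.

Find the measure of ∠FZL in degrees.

∠FZL = 58°

1. ∠ALZ = 50°  [same arc ZA]
2. ∠LCZ = 72°  [linear pair at C on ZF]
3. ∠FZL = 58°  [△ZCL]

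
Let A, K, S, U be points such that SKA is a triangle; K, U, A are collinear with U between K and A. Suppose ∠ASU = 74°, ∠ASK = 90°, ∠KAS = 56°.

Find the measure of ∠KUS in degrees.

∠KUS = 130°

1. ∠SAU = 56°  [U on ray AK]
2. ∠AUS = 50°  [△SUA]
3. ∠KUS = 130°  [linear pair at U on KA]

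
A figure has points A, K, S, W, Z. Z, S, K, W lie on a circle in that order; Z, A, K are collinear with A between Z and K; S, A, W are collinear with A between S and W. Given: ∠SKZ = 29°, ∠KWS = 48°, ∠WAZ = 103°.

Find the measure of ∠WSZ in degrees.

1. ∠KZS = 48°  [same arc SK]
2. ∠KAS = 103°  [vertical angles at A]
3. ∠SAZ = 77°  [linear pair at A on ZK]
4. ∠WSZ = 55°  [△ZAS]

∠WSZ = 55°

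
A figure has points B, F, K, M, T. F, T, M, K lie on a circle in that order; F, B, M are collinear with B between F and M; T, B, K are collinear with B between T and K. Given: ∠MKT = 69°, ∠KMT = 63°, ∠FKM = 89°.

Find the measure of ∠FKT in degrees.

1. ∠MFT = 69°  [same arc TM]
2. ∠FTM = 91°  [cyclic FTMK, opposite ∠T+∠K]
3. ∠FMT = 20°  [△FTM]
4. ∠FKT = 20°  [same arc FT]

∠FKT = 20°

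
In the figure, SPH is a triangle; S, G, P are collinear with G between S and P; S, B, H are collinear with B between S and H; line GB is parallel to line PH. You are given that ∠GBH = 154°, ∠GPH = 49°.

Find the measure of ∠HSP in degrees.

1. ∠GBS = 26°  [linear pair at B on SH]
2. ∠HPS = 49°  [G on ray PS]
3. ∠PHS = 26°  [GB∥PH, corresponding at B]
4. ∠HSP = 105°  [△SPH]

∠HSP = 105°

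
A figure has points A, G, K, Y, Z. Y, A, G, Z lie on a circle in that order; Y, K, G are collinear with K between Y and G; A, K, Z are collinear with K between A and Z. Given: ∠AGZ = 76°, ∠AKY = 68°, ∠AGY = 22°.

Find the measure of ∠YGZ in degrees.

∠YGZ = 54°

1. ∠AYZ = 104°  [cyclic YAGZ, opposite ∠Y+∠G]
2. ∠AZY = 22°  [same arc YA]
3. ∠YAZ = 54°  [△YAZ]
4. ∠YGZ = 54°  [same arc YZ]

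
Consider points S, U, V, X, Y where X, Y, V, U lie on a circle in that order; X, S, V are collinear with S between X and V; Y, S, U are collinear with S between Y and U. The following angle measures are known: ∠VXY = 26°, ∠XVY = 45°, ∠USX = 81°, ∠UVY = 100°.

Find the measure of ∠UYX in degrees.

∠UYX = 55°

1. ∠XUY = 45°  [same arc XY]
2. ∠UXY = 80°  [cyclic XYVU, opposite ∠X+∠V]
3. ∠UYX = 55°  [△XYU]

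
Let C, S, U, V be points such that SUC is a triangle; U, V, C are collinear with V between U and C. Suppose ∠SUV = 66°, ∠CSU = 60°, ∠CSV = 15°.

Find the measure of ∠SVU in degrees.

1. ∠CUS = 66°  [V on ray UC]
2. ∠SCU = 54°  [△SUC]
3. ∠SCV = 54°  [V on ray CU]
4. ∠CVS = 111°  [△SVC]
5. ∠SVU = 69°  [linear pair at V on UC]

∠SVU = 69°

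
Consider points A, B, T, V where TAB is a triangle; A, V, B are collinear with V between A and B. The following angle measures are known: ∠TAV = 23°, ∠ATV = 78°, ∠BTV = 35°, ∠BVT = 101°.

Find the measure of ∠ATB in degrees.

1. ∠BAT = 23°  [V on ray AB]
2. ∠TBV = 44°  [△TVB]
3. ∠ABT = 44°  [V on ray BA]
4. ∠ATB = 113°  [△TAB]

∠ATB = 113°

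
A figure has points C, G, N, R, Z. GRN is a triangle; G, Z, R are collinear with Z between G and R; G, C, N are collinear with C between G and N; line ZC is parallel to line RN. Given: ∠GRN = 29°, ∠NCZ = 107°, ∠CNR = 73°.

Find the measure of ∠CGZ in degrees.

1. ∠CZG = 29°  [ZC∥RN, corresponding at Z]
2. ∠GCZ = 73°  [linear pair at C on GN]
3. ∠CGZ = 78°  [△GZC]

∠CGZ = 78°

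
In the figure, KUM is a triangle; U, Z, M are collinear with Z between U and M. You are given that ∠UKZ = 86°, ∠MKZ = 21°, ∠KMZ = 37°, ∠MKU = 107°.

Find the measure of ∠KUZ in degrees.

∠KUZ = 36°

1. ∠KMU = 37°  [Z on ray MU]
2. ∠KUM = 36°  [△KUM]
3. ∠KUZ = 36°  [Z on ray UM]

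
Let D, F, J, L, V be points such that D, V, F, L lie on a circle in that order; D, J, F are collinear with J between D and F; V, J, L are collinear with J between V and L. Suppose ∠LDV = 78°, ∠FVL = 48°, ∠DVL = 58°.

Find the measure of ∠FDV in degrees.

1. ∠LFV = 102°  [cyclic DVFL, opposite ∠D+∠F]
2. ∠FLV = 30°  [△VFL]
3. ∠FDV = 30°  [same arc VF]

∠FDV = 30°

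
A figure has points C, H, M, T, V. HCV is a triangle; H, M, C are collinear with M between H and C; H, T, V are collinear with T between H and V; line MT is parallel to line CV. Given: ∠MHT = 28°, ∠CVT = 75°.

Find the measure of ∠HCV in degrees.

∠HCV = 77°

1. ∠CHV = 28°  [M on HC, T on HV]
2. ∠CVH = 75°  [T on ray VH]
3. ∠HCV = 77°  [△HCV]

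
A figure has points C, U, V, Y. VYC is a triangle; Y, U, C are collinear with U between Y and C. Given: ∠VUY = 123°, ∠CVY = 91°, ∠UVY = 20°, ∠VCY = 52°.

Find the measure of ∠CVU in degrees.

∠CVU = 71°

1. ∠CUV = 57°  [linear pair at U on YC]
2. ∠UCV = 52°  [U on ray CY]
3. ∠CVU = 71°  [△VUC]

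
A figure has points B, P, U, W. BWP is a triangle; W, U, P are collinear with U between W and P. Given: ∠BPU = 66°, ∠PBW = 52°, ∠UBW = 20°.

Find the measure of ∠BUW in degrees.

1. ∠BPW = 66°  [U on ray PW]
2. ∠BWP = 62°  [△BWP]
3. ∠BWU = 62°  [U on ray WP]
4. ∠BUW = 98°  [△BWU]

∠BUW = 98°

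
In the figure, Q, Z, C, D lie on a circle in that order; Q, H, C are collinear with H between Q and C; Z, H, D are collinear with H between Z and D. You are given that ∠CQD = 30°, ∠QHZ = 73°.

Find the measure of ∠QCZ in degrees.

1. ∠CZD = 30°  [same arc CD]
2. ∠CHZ = 107°  [linear pair at H on QC]
3. ∠QCZ = 43°  [△ZHC]

∠QCZ = 43°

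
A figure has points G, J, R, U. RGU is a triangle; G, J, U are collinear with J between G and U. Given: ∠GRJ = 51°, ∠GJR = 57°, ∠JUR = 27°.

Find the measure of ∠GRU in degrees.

1. ∠JGR = 72°  [△RGJ]
2. ∠GUR = 27°  [J on ray UG]
3. ∠RGU = 72°  [J on ray GU]
4. ∠GRU = 81°  [△RGU]

∠GRU = 81°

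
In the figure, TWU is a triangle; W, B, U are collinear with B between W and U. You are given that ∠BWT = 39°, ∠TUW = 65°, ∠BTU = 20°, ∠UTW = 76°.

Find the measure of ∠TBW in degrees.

∠TBW = 85°

1. ∠BUT = 65°  [B on ray UW]
2. ∠TBU = 95°  [△TBU]
3. ∠TBW = 85°  [linear pair at B on WU]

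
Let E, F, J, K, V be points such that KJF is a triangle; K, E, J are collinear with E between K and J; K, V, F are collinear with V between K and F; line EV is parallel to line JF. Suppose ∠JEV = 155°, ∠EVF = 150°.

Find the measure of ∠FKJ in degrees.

1. ∠KEV = 25°  [linear pair at E on KJ]
2. ∠EVK = 30°  [linear pair at V on KF]
3. ∠EKV = 125°  [△KEV]
4. ∠FKJ = 125°  [E on KJ, V on KF]

∠FKJ = 125°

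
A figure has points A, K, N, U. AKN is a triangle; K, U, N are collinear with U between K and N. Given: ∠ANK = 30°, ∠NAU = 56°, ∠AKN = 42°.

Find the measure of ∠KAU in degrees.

1. ∠ANU = 30°  [U on ray NK]
2. ∠AUN = 94°  [△AUN]
3. ∠AKU = 42°  [U on ray KN]
4. ∠AUK = 86°  [linear pair at U on KN]
5. ∠KAU = 52°  [△AKU]

∠KAU = 52°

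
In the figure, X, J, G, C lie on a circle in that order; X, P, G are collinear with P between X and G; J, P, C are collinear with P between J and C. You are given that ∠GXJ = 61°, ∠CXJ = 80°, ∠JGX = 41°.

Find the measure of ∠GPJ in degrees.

1. ∠GCJ = 61°  [same arc JG]
2. ∠CGJ = 100°  [cyclic XJGC, opposite ∠X+∠G]
3. ∠CJG = 19°  [△JGC]
4. ∠GPJ = 120°  [△JPG]

∠GPJ = 120°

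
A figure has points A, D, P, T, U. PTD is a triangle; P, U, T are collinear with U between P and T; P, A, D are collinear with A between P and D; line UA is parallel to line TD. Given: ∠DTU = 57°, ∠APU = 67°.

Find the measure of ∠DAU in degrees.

∠DAU = 124°

1. ∠DTP = 57°  [U on ray TP]
2. ∠DPT = 67°  [U on PT, A on PD]
3. ∠PDT = 56°  [△PTD]
4. ∠PAU = 56°  [UA∥TD, corresponding at A]
5. ∠DAU = 124°  [linear pair at A on PD]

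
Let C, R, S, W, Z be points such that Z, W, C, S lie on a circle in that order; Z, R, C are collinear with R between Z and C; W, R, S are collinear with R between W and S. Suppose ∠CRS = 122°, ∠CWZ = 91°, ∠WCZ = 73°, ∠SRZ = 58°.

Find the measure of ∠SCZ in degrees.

1. ∠CSZ = 89°  [cyclic ZWCS, opposite ∠W+∠S]
2. ∠WSZ = 73°  [same arc ZW]
3. ∠CZS = 49°  [△ZRS]
4. ∠SCZ = 42°  [△ZCS]

∠SCZ = 42°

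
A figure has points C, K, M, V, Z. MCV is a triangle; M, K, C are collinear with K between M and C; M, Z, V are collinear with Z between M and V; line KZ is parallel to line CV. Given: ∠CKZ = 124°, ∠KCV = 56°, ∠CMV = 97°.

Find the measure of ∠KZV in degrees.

∠KZV = 153°

1. ∠MKZ = 56°  [linear pair at K on MC]
2. ∠KMZ = 97°  [K on MC, Z on MV]
3. ∠KZM = 27°  [△MKZ]
4. ∠KZV = 153°  [linear pair at Z on MV]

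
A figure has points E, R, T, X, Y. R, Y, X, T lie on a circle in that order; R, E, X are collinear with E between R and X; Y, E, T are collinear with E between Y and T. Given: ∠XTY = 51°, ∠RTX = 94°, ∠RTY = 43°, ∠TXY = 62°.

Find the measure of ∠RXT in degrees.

∠RXT = 19°

1. ∠TYX = 67°  [△YXT]
2. ∠TRX = 67°  [same arc XT]
3. ∠RXT = 19°  [△RXT]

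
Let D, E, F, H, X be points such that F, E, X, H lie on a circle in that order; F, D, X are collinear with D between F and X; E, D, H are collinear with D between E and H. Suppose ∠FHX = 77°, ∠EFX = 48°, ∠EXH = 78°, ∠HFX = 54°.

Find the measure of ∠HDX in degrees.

∠HDX = 83°

1. ∠FXH = 49°  [△FXH]
2. ∠EHX = 48°  [same arc EX]
3. ∠HDX = 83°  [△XDH]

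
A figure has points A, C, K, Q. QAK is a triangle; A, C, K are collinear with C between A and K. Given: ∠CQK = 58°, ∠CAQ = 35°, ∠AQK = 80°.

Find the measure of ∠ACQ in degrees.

∠ACQ = 123°

1. ∠KAQ = 35°  [C on ray AK]
2. ∠AKQ = 65°  [△QAK]
3. ∠CKQ = 65°  [C on ray KA]
4. ∠KCQ = 57°  [△QCK]
5. ∠ACQ = 123°  [linear pair at C on AK]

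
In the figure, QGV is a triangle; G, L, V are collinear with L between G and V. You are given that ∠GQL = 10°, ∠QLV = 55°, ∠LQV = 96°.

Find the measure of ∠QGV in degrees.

1. ∠GLQ = 125°  [linear pair at L on GV]
2. ∠LGQ = 45°  [△QGL]
3. ∠QGV = 45°  [L on ray GV]

∠QGV = 45°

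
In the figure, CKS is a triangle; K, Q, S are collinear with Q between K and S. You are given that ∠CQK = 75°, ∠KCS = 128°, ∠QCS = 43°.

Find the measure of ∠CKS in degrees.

1. ∠CQS = 105°  [linear pair at Q on KS]
2. ∠CSQ = 32°  [△CQS]
3. ∠CSK = 32°  [Q on ray SK]
4. ∠CKS = 20°  [△CKS]

∠CKS = 20°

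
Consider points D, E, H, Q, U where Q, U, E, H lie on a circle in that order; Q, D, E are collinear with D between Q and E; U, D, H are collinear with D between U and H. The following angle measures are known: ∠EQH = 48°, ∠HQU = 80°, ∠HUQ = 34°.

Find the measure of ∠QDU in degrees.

∠QDU = 114°

1. ∠EUH = 48°  [same arc EH]
2. ∠HEU = 100°  [cyclic QUEH, opposite ∠Q+∠E]
3. ∠HEQ = 34°  [same arc QH]
4. ∠EHU = 32°  [△UEH]
5. ∠EDH = 114°  [△EDH]
6. ∠QDU = 114°  [vertical angles at D]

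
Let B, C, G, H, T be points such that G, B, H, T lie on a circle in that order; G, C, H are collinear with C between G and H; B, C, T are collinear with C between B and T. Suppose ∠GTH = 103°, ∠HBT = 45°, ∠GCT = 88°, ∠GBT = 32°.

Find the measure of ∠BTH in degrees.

1. ∠HCT = 92°  [linear pair at C on GH]
2. ∠GHT = 32°  [same arc GT]
3. ∠BTH = 56°  [△HCT]

∠BTH = 56°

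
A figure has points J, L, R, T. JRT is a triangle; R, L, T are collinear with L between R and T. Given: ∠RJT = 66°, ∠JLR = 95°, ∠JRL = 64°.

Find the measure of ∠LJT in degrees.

∠LJT = 45°

1. ∠JLT = 85°  [linear pair at L on RT]
2. ∠JRT = 64°  [L on ray RT]
3. ∠JTR = 50°  [△JRT]
4. ∠JTL = 50°  [L on ray TR]
5. ∠LJT = 45°  [△JLT]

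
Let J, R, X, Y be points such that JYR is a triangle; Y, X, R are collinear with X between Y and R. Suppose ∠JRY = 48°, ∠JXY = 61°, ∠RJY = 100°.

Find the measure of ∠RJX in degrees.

∠RJX = 13°

1. ∠JRX = 48°  [X on ray RY]
2. ∠JXR = 119°  [linear pair at X on YR]
3. ∠RJX = 13°  [△JXR]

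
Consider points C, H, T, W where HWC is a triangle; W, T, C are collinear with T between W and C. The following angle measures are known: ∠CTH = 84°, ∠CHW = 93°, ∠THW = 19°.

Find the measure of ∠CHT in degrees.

1. ∠HTW = 96°  [linear pair at T on WC]
2. ∠HWT = 65°  [△HWT]
3. ∠CWH = 65°  [T on ray WC]
4. ∠HCW = 22°  [△HWC]
5. ∠HCT = 22°  [T on ray CW]
6. ∠CHT = 74°  [△HTC]

∠CHT = 74°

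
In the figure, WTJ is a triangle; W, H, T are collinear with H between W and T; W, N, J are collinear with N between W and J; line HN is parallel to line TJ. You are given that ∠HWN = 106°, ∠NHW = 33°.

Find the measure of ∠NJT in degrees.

∠NJT = 41°

1. ∠HNW = 41°  [△WHN]
2. ∠HNJ = 139°  [linear pair at N on WJ]
3. ∠NJT = 41°  [HN∥TJ, co-interior at J–N]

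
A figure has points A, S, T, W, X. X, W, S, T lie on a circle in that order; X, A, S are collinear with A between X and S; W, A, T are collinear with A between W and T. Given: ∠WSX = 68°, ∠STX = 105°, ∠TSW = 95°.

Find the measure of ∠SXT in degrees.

∠SXT = 48°

1. ∠WTX = 68°  [same arc XW]
2. ∠TXW = 85°  [cyclic XWST, opposite ∠X+∠S]
3. ∠TWX = 27°  [△XWT]
4. ∠TSX = 27°  [same arc XT]
5. ∠SXT = 48°  [△XST]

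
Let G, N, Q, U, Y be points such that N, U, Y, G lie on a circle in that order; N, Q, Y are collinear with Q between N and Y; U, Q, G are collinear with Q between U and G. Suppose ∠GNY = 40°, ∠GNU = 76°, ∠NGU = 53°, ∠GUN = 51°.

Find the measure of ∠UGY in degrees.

1. ∠GUY = 40°  [same arc YG]
2. ∠GYU = 104°  [cyclic NUYG, opposite ∠N+∠Y]
3. ∠UGY = 36°  [△UYG]

∠UGY = 36°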